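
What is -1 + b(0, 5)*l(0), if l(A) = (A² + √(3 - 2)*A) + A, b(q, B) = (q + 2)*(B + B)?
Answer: -1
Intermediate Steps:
b(q, B) = 2*B*(2 + q) (b(q, B) = (2 + q)*(2*B) = 2*B*(2 + q))
l(A) = A² + 2*A (l(A) = (A² + √1*A) + A = (A² + 1*A) + A = (A² + A) + A = (A + A²) + A = A² + 2*A)
-1 + b(0, 5)*l(0) = -1 + (2*5*(2 + 0))*(0*(2 + 0)) = -1 + (2*5*2)*(0*2) = -1 + 20*0 = -1 + 0 = -1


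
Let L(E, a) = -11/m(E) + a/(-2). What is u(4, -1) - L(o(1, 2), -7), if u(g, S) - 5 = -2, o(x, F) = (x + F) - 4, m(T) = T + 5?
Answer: 9/4 ≈ 2.2500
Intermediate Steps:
m(T) = 5 + T
o(x, F) = -4 + F + x (o(x, F) = (F + x) - 4 = -4 + F + x)
u(g, S) = 3 (u(g, S) = 5 - 2 = 3)
L(E, a) = -11/(5 + E) - a/2 (L(E, a) = -11/(5 + E) + a/(-2) = -11/(5 + E) + a*(-½) = -11/(5 + E) - a/2)
u(4, -1) - L(o(1, 2), -7) = 3 - (-22 - 1*(-7)*(5 + (-4 + 2 + 1)))/(2*(5 + (-4 + 2 + 1))) = 3 - (-22 - 1*(-7)*(5 - 1))/(2*(5 - 1)) = 3 - (-22 - 1*(-7)*4)/(2*4) = 3 - (-22 + 28)/(2*4) = 3 - 6/(2*4) = 3 - 1*¾ = 3 - ¾ = 9/4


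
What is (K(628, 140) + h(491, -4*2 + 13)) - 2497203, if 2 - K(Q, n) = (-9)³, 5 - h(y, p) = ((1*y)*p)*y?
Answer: -3701872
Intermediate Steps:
h(y, p) = 5 - p*y² (h(y, p) = 5 - (1*y)*p*y = 5 - y*p*y = 5 - p*y*y = 5 - p*y²)
K(Q, n) = 731 (K(Q, n) = 2 - 1*(-9)³ = 2 - 1*(-729) = 2 + 729 = 731)
(K(628, 140) + h(491, -4*2 + 13)) - 2497203 = (731 + (5 - 1*(-4*2 + 13)*491²)) - 2497203 = (731 + (5 - 1*(-8 + 13)*241081)) - 2497203 = (731 + (5 - 1*5*241081)) - 2497203 = (731 + (5 - 1205405)) - 2497203 = (731 - 1205400) - 2497203 = -1204669 - 2497203 = -3701872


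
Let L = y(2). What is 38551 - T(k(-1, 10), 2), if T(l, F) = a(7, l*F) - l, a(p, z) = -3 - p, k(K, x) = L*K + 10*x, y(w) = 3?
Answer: 38658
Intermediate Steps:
L = 3
k(K, x) = 3*K + 10*x
T(l, F) = -10 - l (T(l, F) = (-3 - 1*7) - l = (-3 - 7) - l = -10 - l)
38551 - T(k(-1, 10), 2) = 38551 - (-10 - (3*(-1) + 10*10)) = 38551 - (-10 - (-3 + 100)) = 38551 - (-10 - 1*97) = 38551 - (-10 - 97) = 38551 - 1*(-107) = 38551 + 107 = 38658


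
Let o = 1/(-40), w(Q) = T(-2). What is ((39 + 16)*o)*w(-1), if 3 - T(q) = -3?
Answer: -33/4 ≈ -8.2500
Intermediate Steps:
T(q) = 6 (T(q) = 3 - 1*(-3) = 3 + 3 = 6)
w(Q) = 6
o = -1/40 ≈ -0.025000
((39 + 16)*o)*w(-1) = ((39 + 16)*(-1/40))*6 = (55*(-1/40))*6 = -11/8*6 = -33/4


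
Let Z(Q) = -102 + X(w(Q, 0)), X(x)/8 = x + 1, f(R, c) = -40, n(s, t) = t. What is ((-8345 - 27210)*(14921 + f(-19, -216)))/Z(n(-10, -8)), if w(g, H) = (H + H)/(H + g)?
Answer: 529093955/94 ≈ 5.6287e+6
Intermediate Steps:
w(g, H) = 2*H/(H + g) (w(g, H) = (2*H)/(H + g) = 2*H/(H + g))
X(x) = 8 + 8*x (X(x) = 8*(x + 1) = 8*(1 + x) = 8 + 8*x)
Z(Q) = -94 (Z(Q) = -102 + (8 + 8*(2*0/(0 + Q))) = -102 + (8 + 8*(2*0/Q)) = -102 + (8 + 8*0) = -102 + (8 + 0) = -102 + 8 = -94)
((-8345 - 27210)*(14921 + f(-19, -216)))/Z(n(-10, -8)) = ((-8345 - 27210)*(14921 - 40))/(-94) = -35555*14881*(-1/94) = -529093955*(-1/94) = 529093955/94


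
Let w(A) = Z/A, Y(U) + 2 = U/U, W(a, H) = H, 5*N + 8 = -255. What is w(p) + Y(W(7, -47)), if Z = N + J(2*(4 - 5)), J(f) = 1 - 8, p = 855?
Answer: -4573/4275 ≈ -1.0697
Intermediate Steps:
N = -263/5 (N = -8/5 + (⅕)*(-255) = -8/5 - 51 = -263/5 ≈ -52.600)
Y(U) = -1 (Y(U) = -2 + U/U = -2 + 1 = -1)
J(f) = -7
Z = -298/5 (Z = -263/5 - 7 = -298/5 ≈ -59.600)
w(A) = -298/(5*A)
w(p) + Y(W(7, -47)) = -298/5/855 - 1 = -298/5*1/855 - 1 = -298/4275 - 1 = -4573/4275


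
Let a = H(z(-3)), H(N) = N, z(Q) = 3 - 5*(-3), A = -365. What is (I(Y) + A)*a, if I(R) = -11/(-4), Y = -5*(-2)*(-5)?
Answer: -13041/2 ≈ -6520.5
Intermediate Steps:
Y = -50 (Y = 10*(-5) = -50)
z(Q) = 18 (z(Q) = 3 + 15 = 18)
a = 18
I(R) = 11/4 (I(R) = -11*(-¼) = 11/4)
(I(Y) + A)*a = (11/4 - 365)*18 = -1449/4*18 = -13041/2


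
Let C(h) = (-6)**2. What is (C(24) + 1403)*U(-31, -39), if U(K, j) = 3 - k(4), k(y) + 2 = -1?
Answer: 8634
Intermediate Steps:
k(y) = -3 (k(y) = -2 - 1 = -3)
C(h) = 36
U(K, j) = 6 (U(K, j) = 3 - 1*(-3) = 3 + 3 = 6)
(C(24) + 1403)*U(-31, -39) = (36 + 1403)*6 = 1439*6 = 8634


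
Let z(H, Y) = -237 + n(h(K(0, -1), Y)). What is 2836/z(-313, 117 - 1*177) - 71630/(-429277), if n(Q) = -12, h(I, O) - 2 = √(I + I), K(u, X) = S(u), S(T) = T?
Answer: -1199593702/106889973 ≈ -11.223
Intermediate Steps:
K(u, X) = u
h(I, O) = 2 + √2*√I (h(I, O) = 2 + √(I + I) = 2 + √(2*I) = 2 + √2*√I)
z(H, Y) = -249 (z(H, Y) = -237 - 12 = -249)
2836/z(-313, 117 - 1*177) - 71630/(-429277) = 2836/(-249) - 71630/(-429277) = 2836*(-1/249) - 71630*(-1/429277) = -2836/249 + 71630/429277 = -1199593702/106889973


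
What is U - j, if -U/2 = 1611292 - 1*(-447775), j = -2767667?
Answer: -1350467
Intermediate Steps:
U = -4118134 (U = -2*(1611292 - 1*(-447775)) = -2*(1611292 + 447775) = -2*2059067 = -4118134)
U - j = -4118134 - 1*(-2767667) = -4118134 + 2767667 = -1350467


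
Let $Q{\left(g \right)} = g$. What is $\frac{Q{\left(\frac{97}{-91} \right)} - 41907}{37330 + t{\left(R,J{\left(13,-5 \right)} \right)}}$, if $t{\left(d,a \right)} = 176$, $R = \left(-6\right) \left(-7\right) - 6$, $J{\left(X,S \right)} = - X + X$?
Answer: $- \frac{1906817}{1706523} \approx -1.1174$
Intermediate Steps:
$J{\left(X,S \right)} = 0$
$R = 36$ ($R = 42 - 6 = 36$)
$\frac{Q{\left(\frac{97}{-91} \right)} - 41907}{37330 + t{\left(R,J{\left(13,-5 \right)} \right)}} = \frac{\frac{97}{-91} - 41907}{37330 + 176} = \frac{97 \left(- \frac{1}{91}\right) - 41907}{37506} = \left(- \frac{97}{91} - 41907\right) \frac{1}{37506} = \left(- \frac{3813634}{91}\right) \frac{1}{37506} = - \frac{1906817}{1706523}$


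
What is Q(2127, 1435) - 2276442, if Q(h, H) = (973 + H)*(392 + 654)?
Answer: 242326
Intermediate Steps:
Q(h, H) = 1017758 + 1046*H (Q(h, H) = (973 + H)*1046 = 1017758 + 1046*H)
Q(2127, 1435) - 2276442 = (1017758 + 1046*1435) - 2276442 = (1017758 + 1501010) - 2276442 = 2518768 - 2276442 = 242326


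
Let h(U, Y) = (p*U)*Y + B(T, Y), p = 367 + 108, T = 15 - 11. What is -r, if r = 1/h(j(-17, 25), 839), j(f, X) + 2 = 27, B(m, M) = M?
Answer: -1/9963964 ≈ -1.0036e-7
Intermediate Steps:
T = 4
p = 475
j(f, X) = 25 (j(f, X) = -2 + 27 = 25)
h(U, Y) = Y + 475*U*Y (h(U, Y) = (475*U)*Y + Y = 475*U*Y + Y = Y + 475*U*Y)
r = 1/9963964 (r = 1/(839*(1 + 475*25)) = 1/(839*(1 + 11875)) = 1/(839*11876) = 1/9963964 ≈ 1.0036e-7)
-r = -1*1/9963964 = -1/9963964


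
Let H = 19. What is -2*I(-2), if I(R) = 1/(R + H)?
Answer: -2/17 ≈ -0.11765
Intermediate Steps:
I(R) = 1/(19 + R) (I(R) = 1/(R + 19) = 1/(19 + R))
-2*I(-2) = -2/(19 - 2) = -2/17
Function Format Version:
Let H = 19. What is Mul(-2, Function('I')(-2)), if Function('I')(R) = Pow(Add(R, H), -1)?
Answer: Rational(-2, 17) ≈ -0.11765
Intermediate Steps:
Function('I')(R) = Pow(Add(19, R), -1) (Function('I')(R) = Pow(Add(R, 19), -1) = Pow(Add(19, R), -1))
Mul(-2, Function('I')(-2)) = Mul(-2, Pow(Add(19, -2), -1)) = Mul(-2, Pow(17, -1)) = Mul(-2, Rational(1, 17)) = Rational(-2, 17)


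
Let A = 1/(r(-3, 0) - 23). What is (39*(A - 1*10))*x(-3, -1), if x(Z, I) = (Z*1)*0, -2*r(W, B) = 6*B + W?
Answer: 0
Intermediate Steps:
r(W, B) = -3*B - W/2 (r(W, B) = -(6*B + W)/2 = -(W + 6*B)/2 = -3*B - W/2)
A = -2/43 (A = 1/((-3*0 - ½*(-3)) - 23) = 1/((0 + 3/2) - 23) = 1/(3/2 - 23) = 1/(-43/2) = -2/43 ≈ -0.046512)
x(Z, I) = 0 (x(Z, I) = Z*0 = 0)
(39*(A - 1*10))*x(-3, -1) = (39*(-2/43 - 1*10))*0 = (39*(-2/43 - 10))*0 = (39*(-432/43))*0 = -16848/43*0 = 0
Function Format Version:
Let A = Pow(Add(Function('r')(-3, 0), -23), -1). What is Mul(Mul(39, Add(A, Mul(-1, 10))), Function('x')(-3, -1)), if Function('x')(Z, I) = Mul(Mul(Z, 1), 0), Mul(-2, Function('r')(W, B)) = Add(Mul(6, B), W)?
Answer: 0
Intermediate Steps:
Function('r')(W, B) = Add(Mul(-3, B), Mul(Rational(-1, 2), W)) (Function('r')(W, B) = Mul(Rational(-1, 2), Add(Mul(6, B), W)) = Mul(Rational(-1, 2), Add(W, Mul(6, B))) = Add(Mul(-3, B), Mul(Rational(-1, 2), W)))
A = Rational(-2, 43) (A = Pow(Add(Add(Mul(-3, 0), Mul(Rational(-1, 2), -3)), -23), -1) = Pow(Add(Add(0, Rational(3, 2)), -23), -1) = Pow(Add(Rational(3, 2), -23), -1) = Pow(Rational(-43, 2), -1) = Rational(-2, 43) ≈ -0.046512)
Function('x')(Z, I) = 0 (Function('x')(Z, I) = Mul(Z, 0) = 0)
Mul(Mul(39, Add(A, Mul(-1, 10))), Function('x')(-3, -1)) = Mul(Mul(39, Add(Rational(-2, 43), Mul(-1, 10))), 0) = Mul(Mul(39, Add(Rational(-2, 43), -10)), 0) = Mul(Mul(39, Rational(-432, 43)), 0) = Mul(Rational(-16848, 43), 0) = 0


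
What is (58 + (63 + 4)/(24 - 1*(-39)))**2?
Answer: 13845841/3969 ≈ 3488.5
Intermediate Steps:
(58 + (63 + 4)/(24 - 1*(-39)))**2 = (58 + 67/(24 + 39))**2 = (58 + 67/63)**2 = (3721/63)**2 = 13845841/3969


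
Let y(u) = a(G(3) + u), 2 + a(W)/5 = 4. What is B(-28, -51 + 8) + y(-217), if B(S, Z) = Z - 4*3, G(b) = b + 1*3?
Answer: -45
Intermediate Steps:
G(b) = 3 + b (G(b) = b + 3 = 3 + b)
a(W) = 10 (a(W) = -10 + 5*4 = -10 + 20 = 10)
B(S, Z) = -12 + Z (B(S, Z) = Z - 12 = -12 + Z)
y(u) = 10
B(-28, -51 + 8) + y(-217) = (-12 + (-51 + 8)) + 10 = (-12 - 43) + 10 = -55 + 10 = -45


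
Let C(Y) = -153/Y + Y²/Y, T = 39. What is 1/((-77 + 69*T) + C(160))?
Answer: 160/443687 ≈ 0.00036061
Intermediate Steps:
C(Y) = Y - 153/Y (C(Y) = -153/Y + Y = Y - 153/Y)
1/((-77 + 69*T) + C(160)) = 1/((-77 + 69*39) + (160 - 153/160)) = 1/((-77 + 2691) + (160 - 153*1/160)) = 1/(2614 + (160 - 153/160)) = 1/(2614 + 25447/160) = 1/(443687/160) = 160/443687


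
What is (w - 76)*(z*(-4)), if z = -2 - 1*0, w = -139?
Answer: -1720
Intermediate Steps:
z = -2 (z = -2 + 0 = -2)
(w - 76)*(z*(-4)) = (-139 - 76)*(-2*(-4)) = -215*8 = -1720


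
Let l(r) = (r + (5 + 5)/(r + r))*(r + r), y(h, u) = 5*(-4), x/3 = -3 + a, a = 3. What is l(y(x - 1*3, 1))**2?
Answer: 656100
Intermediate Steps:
x = 0 (x = 3*(-3 + 3) = 3*0 = 0)
y(h, u) = -20
l(r) = 2*r*(r + 5/r) (l(r) = (r + 10/((2*r)))*(2*r) = (r + 10*(1/(2*r)))*(2*r) = (r + 5/r)*(2*r) = 2*r*(r + 5/r))
l(y(x - 1*3, 1))**2 = (10 + 2*(-20)**2)**2 = (10 + 2*400)**2 = (10 + 800)**2 = 810**2 = 656100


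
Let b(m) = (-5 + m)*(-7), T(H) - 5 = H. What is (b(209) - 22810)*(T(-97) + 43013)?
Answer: -1040319198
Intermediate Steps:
T(H) = 5 + H
b(m) = 35 - 7*m
(b(209) - 22810)*(T(-97) + 43013) = ((35 - 7*209) - 22810)*((5 - 97) + 43013) = ((35 - 1463) - 22810)*(-92 + 43013) = (-1428 - 22810)*42921 = -24238*42921 = -1040319198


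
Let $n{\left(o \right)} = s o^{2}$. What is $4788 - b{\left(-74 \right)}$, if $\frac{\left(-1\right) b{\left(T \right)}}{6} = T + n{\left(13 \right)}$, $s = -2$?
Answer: $2316$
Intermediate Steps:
$n{\left(o \right)} = - 2 o^{2}$
$b{\left(T \right)} = 2028 - 6 T$ ($b{\left(T \right)} = - 6 \left(T - 2 \cdot 13^{2}\right) = - 6 \left(T - 338\right) = - 6 \left(-338 + T\right) = 2028 - 6 T$)
$4788 - b{\left(-74 \right)} = 4788 - \left(2028 - -444\right) = 4788 - \left(2028 + 444\right) = 4788 - 2472 = 2316$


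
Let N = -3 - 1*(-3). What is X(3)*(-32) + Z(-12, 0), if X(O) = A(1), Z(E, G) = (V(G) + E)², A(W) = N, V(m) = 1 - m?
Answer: 121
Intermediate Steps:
N = 0 (N = -3 + 3 = 0)
A(W) = 0
Z(E, G) = (1 + E - G)² (Z(E, G) = ((1 - G) + E)² = (1 + E - G)²)
X(O) = 0
X(3)*(-32) + Z(-12, 0) = 0*(-32) + (1 - 12 - 1*0)² = 0 + (1 - 12 + 0)² = 0 + (-11)² = 0 + 121 = 121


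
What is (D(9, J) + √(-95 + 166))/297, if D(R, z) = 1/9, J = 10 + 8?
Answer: 1/2673 + √71/297 ≈ 0.028745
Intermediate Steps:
J = 18
D(R, z) = ⅑
(D(9, J) + √(-95 + 166))/297 = (⅑ + √(-95 + 166))/297 = (⅑ + √71)*(1/297) = 1/2673 + √71/297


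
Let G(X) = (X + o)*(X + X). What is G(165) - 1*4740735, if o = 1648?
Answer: -4142445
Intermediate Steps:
G(X) = 2*X*(1648 + X) (G(X) = (X + 1648)*(X + X) = (1648 + X)*(2*X) = 2*X*(1648 + X))
G(165) - 1*4740735 = 2*165*(1648 + 165) - 1*4740735 = 2*165*1813 - 4740735 = 598290 - 4740735 = -4142445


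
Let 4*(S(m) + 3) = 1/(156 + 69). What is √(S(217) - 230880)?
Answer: I*√207794699/30 ≈ 480.5*I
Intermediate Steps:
S(m) = -2699/900 (S(m) = -3 + 1/(4*(156 + 69)) = -3 + (¼)/225 = -3 + (¼)*(1/225) = -3 + 1/900 = -2699/900)
√(S(217) - 230880) = √(-2699/900 - 230880) = √(-207794699/900) = I*√207794699/30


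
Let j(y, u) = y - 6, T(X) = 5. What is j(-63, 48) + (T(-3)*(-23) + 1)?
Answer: -183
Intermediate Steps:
j(y, u) = -6 + y
j(-63, 48) + (T(-3)*(-23) + 1) = (-6 - 63) + (5*(-23) + 1) = -69 + (-115 + 1) = -69 - 114 = -183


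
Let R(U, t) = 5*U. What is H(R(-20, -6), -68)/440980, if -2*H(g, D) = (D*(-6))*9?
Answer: -27/6485 ≈ -0.0041635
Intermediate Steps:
H(g, D) = 27*D (H(g, D) = -D*(-6)*9/2 = -(-6*D)*9/2 = -(-27)*D = 27*D)
H(R(-20, -6), -68)/440980 = (27*(-68))/440980 = -1836*1/440980 = -27/6485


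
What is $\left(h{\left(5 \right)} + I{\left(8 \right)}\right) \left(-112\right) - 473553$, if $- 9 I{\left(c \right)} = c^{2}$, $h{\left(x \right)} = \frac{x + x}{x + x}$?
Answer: $- \frac{4255817}{9} \approx -4.7287 \cdot 10^{5}$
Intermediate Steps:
$h{\left(x \right)} = 1$ ($h{\left(x \right)} = \frac{2 x}{2 x} = 2 x \frac{1}{2 x} = 1$)
$I{\left(c \right)} = - \frac{c^{2}}{9}$
$\left(h{\left(5 \right)} + I{\left(8 \right)}\right) \left(-112\right) - 473553 = \left(1 - \frac{8^{2}}{9}\right) \left(-112\right) - 473553 = \left(1 - \frac{64}{9}\right) \left(-112\right) - 473553 = \left(- \frac{55}{9}\right) \left(-112\right) - 473553 = \frac{6160}{9} - 473553 = - \frac{4255817}{9}$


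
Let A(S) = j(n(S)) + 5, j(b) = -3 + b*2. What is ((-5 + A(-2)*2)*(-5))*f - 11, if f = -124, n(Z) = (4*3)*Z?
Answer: -60151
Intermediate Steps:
n(Z) = 12*Z
j(b) = -3 + 2*b
A(S) = 2 + 24*S (A(S) = (-3 + 2*(12*S)) + 5 = (-3 + 24*S) + 5 = 2 + 24*S)
((-5 + A(-2)*2)*(-5))*f - 11 = ((-5 + (2 + 24*(-2))*2)*(-5))*(-124) - 11 = ((-5 + (2 - 48)*2)*(-5))*(-124) - 11 = ((-5 - 46*2)*(-5))*(-124) - 11 = ((-5 - 92)*(-5))*(-124) - 11 = -97*(-5)*(-124) - 11 = 485*(-124) - 11 = -60140 - 11 = -60151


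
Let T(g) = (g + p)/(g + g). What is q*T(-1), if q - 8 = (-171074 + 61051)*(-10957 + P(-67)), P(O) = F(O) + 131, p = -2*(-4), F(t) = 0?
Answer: -4168881521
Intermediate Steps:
p = 8
T(g) = (8 + g)/(2*g) (T(g) = (g + 8)/(g + g) = (8 + g)/((2*g)) = (8 + g)*(1/(2*g)) = (8 + g)/(2*g))
P(O) = 131 (P(O) = 0 + 131 = 131)
q = 1191109006 (q = 8 + (-171074 + 61051)*(-10957 + 131) = 8 - 110023*(-10826) = 8 + 1191108998 = 1191109006)
q*T(-1) = 1191109006*((½)*(8 - 1)/(-1)) = 1191109006*((½)*(-1)*7) = 1191109006*(-7/2) = -4168881521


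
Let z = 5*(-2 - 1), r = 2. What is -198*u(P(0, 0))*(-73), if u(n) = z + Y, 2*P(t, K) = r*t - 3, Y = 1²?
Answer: -202356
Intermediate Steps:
Y = 1
P(t, K) = -3/2 + t (P(t, K) = (2*t - 3)/2 = (-3 + 2*t)/2 = -3/2 + t)
z = -15 (z = 5*(-3) = -15)
u(n) = -14 (u(n) = -15 + 1 = -14)
-198*u(P(0, 0))*(-73) = -198*(-14)*(-73) = 2772*(-73) = -202356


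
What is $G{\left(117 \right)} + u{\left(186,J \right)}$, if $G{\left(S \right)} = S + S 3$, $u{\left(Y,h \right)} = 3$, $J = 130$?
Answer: $471$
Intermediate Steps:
$G{\left(S \right)} = 4 S$ ($G{\left(S \right)} = S + 3 S = 4 S$)
$G{\left(117 \right)} + u{\left(186,J \right)} = 4 \cdot 117 + 3 = 468 + 3 = 471$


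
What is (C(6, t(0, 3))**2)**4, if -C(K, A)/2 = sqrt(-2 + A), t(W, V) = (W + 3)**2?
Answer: 614656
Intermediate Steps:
t(W, V) = (3 + W)**2
C(K, A) = -2*sqrt(-2 + A)
(C(6, t(0, 3))**2)**4 = ((-2*sqrt(-2 + (3 + 0)**2))**2)**4 = ((-2*sqrt(-2 + 3**2))**2)**4 = ((-2*sqrt(-2 + 9))**2)**4 = ((-2*sqrt(7))**2)**4 = 28**4 = 614656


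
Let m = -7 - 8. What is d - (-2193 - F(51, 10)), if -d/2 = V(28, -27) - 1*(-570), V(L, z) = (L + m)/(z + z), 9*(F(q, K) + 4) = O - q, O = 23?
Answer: 28252/27 ≈ 1046.4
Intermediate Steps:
F(q, K) = -13/9 - q/9 (F(q, K) = -4 + (23 - q)/9 = -4 + (23/9 - q/9) = -13/9 - q/9)
m = -15
V(L, z) = (-15 + L)/(2*z) (V(L, z) = (L - 15)/(z + z) = (-15 + L)/((2*z)) = (-15 + L)*(1/(2*z)) = (-15 + L)/(2*z))
d = -30767/27 (d = -2*((1/2)*(-15 + 28)/(-27) - 1*(-570)) = -2*((1/2)*(-1/27)*13 + 570) = -2*(-13/54 + 570) = -2*30767/54 = -30767/27 ≈ -1139.5)
d - (-2193 - F(51, 10)) = -30767/27 - (-2193 - (-13/9 - 1/9*51)) = -30767/27 - (-2193 - (-13/9 - 17/3)) = -30767/27 - (-2193 - 1*(-64/9)) = -30767/27 - (-2193 + 64/9) = -30767/27 - 1*(-19673/9) = -30767/27 + 19673/9 = 28252/27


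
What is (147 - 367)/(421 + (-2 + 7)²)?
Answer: -110/223 ≈ -0.49327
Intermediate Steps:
(147 - 367)/(421 + (-2 + 7)²) = -220/(421 + 5²) = -220/(421 + 25) = -220/446 = -220*1/446 = -110/223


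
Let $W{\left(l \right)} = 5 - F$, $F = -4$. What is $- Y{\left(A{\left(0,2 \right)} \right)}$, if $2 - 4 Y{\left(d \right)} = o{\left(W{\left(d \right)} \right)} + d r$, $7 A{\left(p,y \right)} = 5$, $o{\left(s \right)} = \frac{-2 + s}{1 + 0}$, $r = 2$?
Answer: $\frac{45}{28} \approx 1.6071$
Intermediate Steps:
$W{\left(l \right)} = 9$ ($W{\left(l \right)} = 5 - -4 = 5 + 4 = 9$)
$o{\left(s \right)} = -2 + s$ ($o{\left(s \right)} = \frac{-2 + s}{1} = \left(-2 + s\right) 1 = -2 + s$)
$A{\left(p,y \right)} = \frac{5}{7}$ ($A{\left(p,y \right)} = \frac{1}{7} \cdot 5 = \frac{5}{7}$)
$Y{\left(d \right)} = - \frac{5}{4} - \frac{d}{2}$ ($Y{\left(d \right)} = \frac{1}{2} - \frac{\left(-2 + 9\right) + d 2}{4} = \frac{1}{2} - \frac{7 + 2 d}{4} = \frac{1}{2} - \left(\frac{7}{4} + \frac{d}{2}\right) = - \frac{5}{4} - \frac{d}{2}$)
$- Y{\left(A{\left(0,2 \right)} \right)} = - (- \frac{5}{4} - \frac{5}{14}) = \left(-1\right) \left(- \frac{45}{28}\right) = \frac{45}{28}$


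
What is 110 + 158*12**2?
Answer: 22862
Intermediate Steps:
110 + 158*12**2 = 110 + 158*144 = 110 + 22752 = 22862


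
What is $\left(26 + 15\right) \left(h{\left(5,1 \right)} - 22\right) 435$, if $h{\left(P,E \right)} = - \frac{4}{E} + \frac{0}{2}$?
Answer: $-463710$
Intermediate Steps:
$h{\left(P,E \right)} = - \frac{4}{E}$ ($h{\left(P,E \right)} = - \frac{4}{E} + 0 \cdot \frac{1}{2} = - \frac{4}{E} + 0 = - \frac{4}{E}$)
$\left(26 + 15\right) \left(h{\left(5,1 \right)} - 22\right) 435 = \left(26 + 15\right) \left(- \frac{4}{1} - 22\right) 435 = 41 \left(\left(-4\right) 1 - 22\right) 435 = 41 \left(-4 - 22\right) 435 = 41 \left(-26\right) 435 = \left(-1066\right) 435 = -463710$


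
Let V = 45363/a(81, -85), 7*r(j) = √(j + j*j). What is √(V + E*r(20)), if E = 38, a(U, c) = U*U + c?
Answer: √(3598692153 + 5577830608*√105)/22666 ≈ 10.875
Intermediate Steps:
r(j) = √(j + j²)/7 (r(j) = √(j + j*j)/7 = √(j + j²)/7)
a(U, c) = c + U² (a(U, c) = U² + c = c + U²)
V = 45363/6476 (V = 45363/(-85 + 81²) = 45363/(-85 + 6561) = 45363/6476 ≈ 7.0048)
√(V + E*r(20)) = √(45363/6476 + 38*(√(20*(1 + 20))/7)) = √(45363/6476 + 38*(√(20*21)/7)) = √(45363/6476 + 38*(√420/7)) = √(45363/6476 + 38*((2*√105)/7)) = √(45363/6476 + 38*(2*√105/7)) = √(45363/6476 + 76*√105/7)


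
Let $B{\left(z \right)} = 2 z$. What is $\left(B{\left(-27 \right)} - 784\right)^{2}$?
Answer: $702244$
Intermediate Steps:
$\left(B{\left(-27 \right)} - 784\right)^{2} = \left(2 \left(-27\right) - 784\right)^{2} = \left(-54 - 784\right)^{2} = \left(-838\right)^{2} = 702244$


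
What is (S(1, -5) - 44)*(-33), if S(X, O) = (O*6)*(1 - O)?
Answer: 7392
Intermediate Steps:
S(X, O) = 6*O*(1 - O) (S(X, O) = (6*O)*(1 - O) = 6*O*(1 - O))
(S(1, -5) - 44)*(-33) = (6*(-5)*(1 - 1*(-5)) - 44)*(-33) = (6*(-5)*(1 + 5) - 44)*(-33) = (6*(-5)*6 - 44)*(-33) = (-180 - 44)*(-33) = -224*(-33) = 7392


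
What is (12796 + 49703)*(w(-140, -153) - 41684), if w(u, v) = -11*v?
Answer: -2500022499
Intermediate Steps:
(12796 + 49703)*(w(-140, -153) - 41684) = (12796 + 49703)*(-11*(-153) - 41684) = 62499*(1683 - 41684) = 62499*(-40001) = -2500022499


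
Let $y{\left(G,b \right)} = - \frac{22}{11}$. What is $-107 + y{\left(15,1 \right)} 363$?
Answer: $-833$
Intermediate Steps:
$y{\left(G,b \right)} = -2$ ($y{\left(G,b \right)} = \left(-22\right) \frac{1}{11} = -2$)
$-107 + y{\left(15,1 \right)} 363 = -107 - 726 = -833$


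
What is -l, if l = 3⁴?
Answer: -81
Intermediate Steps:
l = 81
-l = -1*81 = -81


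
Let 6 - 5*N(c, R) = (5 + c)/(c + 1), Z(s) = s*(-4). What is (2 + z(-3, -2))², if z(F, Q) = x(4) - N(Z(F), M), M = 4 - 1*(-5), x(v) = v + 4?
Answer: 346921/4225 ≈ 82.111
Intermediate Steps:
Z(s) = -4*s
x(v) = 4 + v
M = 9 (M = 4 + 5 = 9)
N(c, R) = 6/5 - (5 + c)/(5*(1 + c)) (N(c, R) = 6/5 - (5 + c)/(5*(c + 1)) = 6/5 - (5 + c)/(5*(1 + c)))
z(F, Q) = 8 - (⅕ - 4*F)/(1 - 4*F) (z(F, Q) = (4 + 4) - (⅕ - 4*F)/(1 - 4*F) = 8 - (⅕ - 4*F)/(1 - 4*F))
(2 + z(-3, -2))² = (2 + (-39 + 140*(-3))/(5*(-1 + 4*(-3))))² = (2 + (-39 - 420)/(5*(-1 - 12)))² = (2 + (⅕)*(-459)/(-13))² = (2 + (⅕)*(-1/13)*(-459))² = (2 + 459/65)² = (589/65)² = 346921/4225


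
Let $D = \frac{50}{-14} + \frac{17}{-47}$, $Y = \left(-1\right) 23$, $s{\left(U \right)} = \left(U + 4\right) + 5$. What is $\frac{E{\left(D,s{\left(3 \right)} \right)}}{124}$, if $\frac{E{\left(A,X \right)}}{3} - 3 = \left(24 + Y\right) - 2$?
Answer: $\frac{3}{62} \approx 0.048387$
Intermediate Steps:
$s{\left(U \right)} = 9 + U$ ($s{\left(U \right)} = \left(4 + U\right) + 5 = 9 + U$)
$Y = -23$
$D = - \frac{1294}{329}$ ($D = 50 \left(- \frac{1}{14}\right) + 17 \left(- \frac{1}{47}\right) = - \frac{25}{7} - \frac{17}{47} = - \frac{1294}{329} \approx -3.9331$)
$E{\left(A,X \right)} = 6$ ($E{\left(A,X \right)} = 9 + 3 \left(\left(24 - 23\right) - 2\right) = 9 + 3 \left(1 - 2\right) = 9 + 3 \left(-1\right) = 9 - 3 = 6$)
$\frac{E{\left(D,s{\left(3 \right)} \right)}}{124} = \frac{6}{124} = 6 \cdot \frac{1}{124} = \frac{3}{62}$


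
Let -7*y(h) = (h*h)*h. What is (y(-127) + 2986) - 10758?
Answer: 1993979/7 ≈ 2.8485e+5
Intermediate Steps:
y(h) = -h³/7 (y(h) = -h*h*h/7 = -h²*h/7 = -h³/7)
(y(-127) + 2986) - 10758 = (-⅐*(-127)³ + 2986) - 10758 = (-⅐*(-2048383) + 2986) - 10758 = (2048383/7 + 2986) - 10758 = 2069285/7 - 10758 = 1993979/7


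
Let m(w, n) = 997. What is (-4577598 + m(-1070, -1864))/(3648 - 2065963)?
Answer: 4576601/2062315 ≈ 2.2192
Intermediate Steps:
(-4577598 + m(-1070, -1864))/(3648 - 2065963) = (-4577598 + 997)/(3648 - 2065963) = -4576601/(-2062315) = -4576601*(-1/2062315) = 4576601/2062315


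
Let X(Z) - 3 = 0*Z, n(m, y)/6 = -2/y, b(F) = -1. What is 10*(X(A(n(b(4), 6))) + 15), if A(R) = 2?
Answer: 180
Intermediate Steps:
n(m, y) = -12/y (n(m, y) = 6*(-2/y) = -12/y)
X(Z) = 3 (X(Z) = 3 + 0*Z = 3 + 0 = 3)
10*(X(A(n(b(4), 6))) + 15) = 10*(3 + 15) = 10*18 = 180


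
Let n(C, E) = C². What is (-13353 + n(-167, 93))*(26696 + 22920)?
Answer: 721218176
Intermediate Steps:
(-13353 + n(-167, 93))*(26696 + 22920) = (-13353 + (-167)²)*(26696 + 22920) = (-13353 + 27889)*49616 = 14536*49616 = 721218176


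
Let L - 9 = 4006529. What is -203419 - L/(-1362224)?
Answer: -138549118659/681112 ≈ -2.0342e+5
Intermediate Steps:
L = 4006538 (L = 9 + 4006529 = 4006538)
-203419 - L/(-1362224) = -203419 - 4006538/(-1362224) = -203419 - 4006538*(-1)/1362224 = -203419 - 1*(-2003269/681112) = -203419 + 2003269/681112 = -138549118659/681112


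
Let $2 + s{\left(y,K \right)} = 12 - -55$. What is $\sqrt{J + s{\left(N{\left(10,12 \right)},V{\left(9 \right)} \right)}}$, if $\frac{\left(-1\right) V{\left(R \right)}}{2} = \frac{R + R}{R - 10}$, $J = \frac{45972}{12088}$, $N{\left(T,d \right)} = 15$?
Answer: $\frac{\sqrt{628343306}}{3022} \approx 8.2948$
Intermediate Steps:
$J = \frac{11493}{3022}$ ($J = 45972 \cdot \frac{1}{12088} = \frac{11493}{3022} \approx 3.8031$)
$V{\left(R \right)} = - \frac{4 R}{-10 + R}$ ($V{\left(R \right)} = - 2 \frac{R + R}{R - 10} = - 2 \frac{2 R}{-10 + R} = - \frac{4 R}{-10 + R}$)
$s{\left(y,K \right)} = 65$ ($s{\left(y,K \right)} = -2 + \left(12 - -55\right) = -2 + \left(12 + 55\right) = -2 + 67 = 65$)
$\sqrt{J + s{\left(N{\left(10,12 \right)},V{\left(9 \right)} \right)}} = \sqrt{\frac{11493}{3022} + 65} = \sqrt{\frac{207923}{3022}} = \frac{\sqrt{628343306}}{3022}$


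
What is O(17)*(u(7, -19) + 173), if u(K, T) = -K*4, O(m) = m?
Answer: 2465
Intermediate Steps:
u(K, T) = -4*K
O(17)*(u(7, -19) + 173) = 17*(-4*7 + 173) = 17*(-28 + 173) = 17*145 = 2465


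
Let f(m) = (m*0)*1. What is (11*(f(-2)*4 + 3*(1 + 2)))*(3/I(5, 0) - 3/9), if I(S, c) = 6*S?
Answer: -231/10 ≈ -23.100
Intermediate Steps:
f(m) = 0 (f(m) = 0*1 = 0)
(11*(f(-2)*4 + 3*(1 + 2)))*(3/I(5, 0) - 3/9) = (11*(0*4 + 3*(1 + 2)))*(3/((6*5)) - 3/9) = (11*(0 + 3*3))*(3/30 - 3*1/9) = (11*(0 + 9))*(3*(1/30) - 1/3) = (11*9)*(1/10 - 1/3) = 99*(-7/30) = -231/10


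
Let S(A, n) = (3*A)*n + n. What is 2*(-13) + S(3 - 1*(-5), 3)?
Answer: 49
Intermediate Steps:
S(A, n) = n + 3*A*n (S(A, n) = 3*A*n + n = n + 3*A*n)
2*(-13) + S(3 - 1*(-5), 3) = 2*(-13) + 3*(1 + 3*(3 - 1*(-5))) = -26 + 3*(1 + 3*(3 + 5)) = -26 + 3*(1 + 3*8) = -26 + 3*(1 + 24) = -26 + 3*25 = -26 + 75 = 49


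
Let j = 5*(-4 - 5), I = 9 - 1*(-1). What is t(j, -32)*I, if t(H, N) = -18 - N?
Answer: 140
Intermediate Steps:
I = 10 (I = 9 + 1 = 10)
j = -45 (j = 5*(-9) = -45)
t(j, -32)*I = (-18 - 1*(-32))*10 = (-18 + 32)*10 = 14*10 = 140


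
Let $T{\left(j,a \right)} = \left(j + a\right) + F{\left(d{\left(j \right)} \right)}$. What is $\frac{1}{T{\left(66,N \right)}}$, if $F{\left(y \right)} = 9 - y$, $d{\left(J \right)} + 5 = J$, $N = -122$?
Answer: $- \frac{1}{108} \approx -0.0092593$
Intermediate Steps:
$d{\left(J \right)} = -5 + J$
$T{\left(j,a \right)} = 14 + a$ ($T{\left(j,a \right)} = \left(j + a\right) - \left(-14 + j\right) = \left(a + j\right) + \left(9 - \left(-5 + j\right)\right) = \left(a + j\right) - \left(-14 + j\right) = 14 + a$)
$\frac{1}{T{\left(66,N \right)}} = \frac{1}{14 - 122} = \frac{1}{-108} = - \frac{1}{108}$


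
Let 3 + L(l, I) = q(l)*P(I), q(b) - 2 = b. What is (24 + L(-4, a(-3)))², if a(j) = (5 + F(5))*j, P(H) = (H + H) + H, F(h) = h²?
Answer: 314721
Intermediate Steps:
q(b) = 2 + b
P(H) = 3*H (P(H) = 2*H + H = 3*H)
a(j) = 30*j (a(j) = (5 + 5²)*j = (5 + 25)*j = 30*j)
L(l, I) = -3 + 3*I*(2 + l) (L(l, I) = -3 + (2 + l)*(3*I) = -3 + 3*I*(2 + l))
(24 + L(-4, a(-3)))² = (24 + (-3 + 3*(30*(-3))*(2 - 4)))² = (24 + (-3 + 3*(-90)*(-2)))² = (24 + (-3 + 540))² = (24 + 537)² = 561² = 314721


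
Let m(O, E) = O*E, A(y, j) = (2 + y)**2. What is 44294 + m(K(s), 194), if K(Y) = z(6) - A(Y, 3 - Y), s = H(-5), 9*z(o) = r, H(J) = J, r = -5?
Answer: 381962/9 ≈ 42440.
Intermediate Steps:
z(o) = -5/9 (z(o) = (1/9)*(-5) = -5/9)
s = -5
K(Y) = -5/9 - (2 + Y)**2
m(O, E) = E*O
44294 + m(K(s), 194) = 44294 + 194*(-5/9 - (2 - 5)**2) = 44294 + 194*(-5/9 - 1*(-3)**2) = 44294 + 194*(-5/9 - 1*9) = 44294 + 194*(-5/9 - 9) = 44294 + 194*(-86/9) = 44294 - 16684/9 = 381962/9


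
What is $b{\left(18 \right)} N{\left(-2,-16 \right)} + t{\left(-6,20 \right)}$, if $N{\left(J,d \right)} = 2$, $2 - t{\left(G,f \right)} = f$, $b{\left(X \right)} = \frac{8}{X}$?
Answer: $- \frac{154}{9} \approx -17.111$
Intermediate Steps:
$t{\left(G,f \right)} = 2 - f$
$b{\left(18 \right)} N{\left(-2,-16 \right)} + t{\left(-6,20 \right)} = \frac{8}{18} \cdot 2 + \left(2 - 20\right) = 8 \cdot \frac{1}{18} \cdot 2 + \left(2 - 20\right) = \frac{4}{9} \cdot 2 - 18 = \frac{8}{9} - 18 = - \frac{154}{9}$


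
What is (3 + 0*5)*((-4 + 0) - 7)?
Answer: -33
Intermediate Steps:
(3 + 0*5)*((-4 + 0) - 7) = (3 + 0)*(-4 - 7) = 3*(-11) = -33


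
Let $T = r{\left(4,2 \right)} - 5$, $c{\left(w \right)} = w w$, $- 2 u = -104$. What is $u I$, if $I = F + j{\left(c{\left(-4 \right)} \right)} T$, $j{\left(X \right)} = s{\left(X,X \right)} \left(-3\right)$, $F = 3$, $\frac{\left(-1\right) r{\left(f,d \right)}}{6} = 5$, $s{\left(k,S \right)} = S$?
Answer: $87516$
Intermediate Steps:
$u = 52$ ($u = \left(- \frac{1}{2}\right) \left(-104\right) = 52$)
$r{\left(f,d \right)} = -30$ ($r{\left(f,d \right)} = \left(-6\right) 5 = -30$)
$c{\left(w \right)} = w^{2}$
$j{\left(X \right)} = - 3 X$ ($j{\left(X \right)} = X \left(-3\right) = - 3 X$)
$T = -35$ ($T = -30 - 5 = -35$)
$I = 1683$ ($I = 3 + - 3 \left(-4\right)^{2} \left(-35\right) = 3 + \left(-3\right) 16 \left(-35\right) = 3 - -1680 = 3 + 1680 = 1683$)
$u I = 52 \cdot 1683 = 87516$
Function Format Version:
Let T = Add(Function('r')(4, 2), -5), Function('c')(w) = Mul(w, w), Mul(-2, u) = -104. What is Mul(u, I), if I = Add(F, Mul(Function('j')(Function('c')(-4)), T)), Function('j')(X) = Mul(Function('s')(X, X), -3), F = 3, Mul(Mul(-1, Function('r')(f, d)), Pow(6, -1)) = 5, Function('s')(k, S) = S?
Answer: 87516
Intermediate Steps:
u = 52 (u = Mul(Rational(-1, 2), -104) = 52)
Function('r')(f, d) = -30 (Function('r')(f, d) = Mul(-6, 5) = -30)
Function('c')(w) = Pow(w, 2)
Function('j')(X) = Mul(-3, X) (Function('j')(X) = Mul(X, -3) = Mul(-3, X))
T = -35 (T = Add(-30, -5) = -35)
I = 1683 (I = Add(3, Mul(Mul(-3, Pow(-4, 2)), -35)) = Add(3, Mul(Mul(-3, 16), -35)) = Add(3, Mul(-48, -35)) = Add(3, 1680) = 1683)
Mul(u, I) = Mul(52, 1683) = 87516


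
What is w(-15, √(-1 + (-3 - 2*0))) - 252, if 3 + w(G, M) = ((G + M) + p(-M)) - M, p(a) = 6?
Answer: -264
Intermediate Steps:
w(G, M) = 3 + G (w(G, M) = -3 + (((G + M) + 6) - M) = -3 + ((6 + G + M) - M) = -3 + (6 + G) = 3 + G)
w(-15, √(-1 + (-3 - 2*0))) - 252 = (3 - 15) - 252 = -12 - 252 = -264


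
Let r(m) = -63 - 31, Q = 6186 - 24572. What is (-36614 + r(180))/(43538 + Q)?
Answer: -3059/2096 ≈ -1.4594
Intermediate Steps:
Q = -18386
r(m) = -94
(-36614 + r(180))/(43538 + Q) = (-36614 - 94)/(43538 - 18386) = -36708/25152 = -36708*1/25152 = -3059/2096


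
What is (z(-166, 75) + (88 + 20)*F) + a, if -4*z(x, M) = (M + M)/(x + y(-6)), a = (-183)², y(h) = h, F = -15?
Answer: 10963011/344 ≈ 31869.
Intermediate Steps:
a = 33489
z(x, M) = -M/(2*(-6 + x)) (z(x, M) = -(M + M)/(4*(x - 6)) = -2*M/(4*(-6 + x)) = -M/(2*(-6 + x)))
(z(-166, 75) + (88 + 20)*F) + a = (-1*75/(-12 + 2*(-166)) + (88 + 20)*(-15)) + 33489 = (-1*75/(-12 - 332) + 108*(-15)) + 33489 = (-1*75/(-344) - 1620) + 33489 = (-1*75*(-1/344) - 1620) + 33489 = (75/344 - 1620) + 33489 = -557205/344 + 33489 = 10963011/344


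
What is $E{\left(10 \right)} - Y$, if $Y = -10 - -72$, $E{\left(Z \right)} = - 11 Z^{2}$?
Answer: $-1162$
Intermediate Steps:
$Y = 62$ ($Y = -10 + 72 = 62$)
$E{\left(10 \right)} - Y = - 11 \cdot 10^{2} - 62 = \left(-11\right) 100 - 62 = -1100 - 62 = -1162$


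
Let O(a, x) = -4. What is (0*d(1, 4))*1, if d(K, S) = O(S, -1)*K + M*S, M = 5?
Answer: 0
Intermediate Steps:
d(K, S) = -4*K + 5*S
(0*d(1, 4))*1 = (0*(-4*1 + 5*4))*1 = (0*(-4 + 20))*1 = (0*16)*1 = 0*1 = 0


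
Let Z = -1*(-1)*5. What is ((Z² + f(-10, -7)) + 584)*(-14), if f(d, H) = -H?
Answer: -8624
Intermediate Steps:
Z = 5 (Z = 1*5 = 5)
((Z² + f(-10, -7)) + 584)*(-14) = ((5² - 1*(-7)) + 584)*(-14) = ((25 + 7) + 584)*(-14) = (32 + 584)*(-14) = 616*(-14) = -8624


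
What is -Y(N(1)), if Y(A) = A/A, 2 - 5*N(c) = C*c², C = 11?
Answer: -1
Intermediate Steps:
N(c) = ⅖ - 11*c²/5
Y(A) = 1
-Y(N(1)) = -1*1 = -1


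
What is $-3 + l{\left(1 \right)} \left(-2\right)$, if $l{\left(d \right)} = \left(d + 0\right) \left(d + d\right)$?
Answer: $-7$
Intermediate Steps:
$l{\left(d \right)} = 2 d^{2}$ ($l{\left(d \right)} = d 2 d = 2 d^{2}$)
$-3 + l{\left(1 \right)} \left(-2\right) = -3 + 2 \cdot 1^{2} \left(-2\right) = -3 + 2 \cdot 1 \left(-2\right) = -3 + 2 \left(-2\right) = -3 - 4 = -7$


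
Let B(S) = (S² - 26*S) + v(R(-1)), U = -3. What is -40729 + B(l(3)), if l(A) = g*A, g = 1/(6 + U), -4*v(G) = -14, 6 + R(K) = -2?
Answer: -81501/2 ≈ -40751.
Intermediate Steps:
R(K) = -8 (R(K) = -6 - 2 = -8)
v(G) = 7/2 (v(G) = -¼*(-14) = 7/2)
g = ⅓ (g = 1/(6 - 3) = 1/3 = ⅓ ≈ 0.33333)
l(A) = A/3
B(S) = 7/2 + S² - 26*S (B(S) = (S² - 26*S) + 7/2 = 7/2 + S² - 26*S)
-40729 + B(l(3)) = -40729 + (7/2 + ((⅓)*3)² - 26*3/3) = -40729 + (7/2 + 1² - 26*1) = -40729 + (7/2 + 1 - 26) = -40729 - 43/2 = -81501/2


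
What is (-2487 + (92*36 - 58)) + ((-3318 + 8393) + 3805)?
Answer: 9647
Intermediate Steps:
(-2487 + (92*36 - 58)) + ((-3318 + 8393) + 3805) = (-2487 + (3312 - 58)) + (5075 + 3805) = (-2487 + 3254) + 8880 = 767 + 8880 = 9647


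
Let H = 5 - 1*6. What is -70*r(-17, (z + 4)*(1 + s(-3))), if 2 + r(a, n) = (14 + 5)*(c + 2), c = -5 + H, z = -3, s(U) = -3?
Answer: 5460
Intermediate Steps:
H = -1 (H = 5 - 6 = -1)
c = -6 (c = -5 - 1 = -6)
r(a, n) = -78 (r(a, n) = -2 + (14 + 5)*(-6 + 2) = -2 + 19*(-4) = -2 - 76 = -78)
-70*r(-17, (z + 4)*(1 + s(-3))) = -70*(-78) = 5460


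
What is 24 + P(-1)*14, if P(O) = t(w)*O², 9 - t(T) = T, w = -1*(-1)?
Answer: 136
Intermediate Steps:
w = 1
t(T) = 9 - T
P(O) = 8*O² (P(O) = (9 - 1*1)*O² = (9 - 1)*O² = 8*O²)
24 + P(-1)*14 = 24 + (8*(-1)²)*14 = 24 + (8*1)*14 = 24 + 8*14 = 24 + 112 = 136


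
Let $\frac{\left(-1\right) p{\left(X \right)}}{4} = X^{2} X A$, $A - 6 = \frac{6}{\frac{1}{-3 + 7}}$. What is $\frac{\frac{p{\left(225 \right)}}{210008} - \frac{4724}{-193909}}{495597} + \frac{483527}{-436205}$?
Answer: $- \frac{112205892330834283216}{100039253347166621565} \approx -1.1216$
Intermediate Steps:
$A = 30$ ($A = 6 + \frac{6}{\frac{1}{-3 + 7}} = 6 + \frac{6}{\frac{1}{4}} = 6 + 6 \frac{1}{\frac{1}{4}} = 6 + 6 \cdot 4 = 6 + 24 = 30$)
$p{\left(X \right)} = - 120 X^{3}$ ($p{\left(X \right)} = - 4 X^{2} X 30 = - 4 X^{3} \cdot 30 = - 4 \cdot 30 X^{3} = - 120 X^{3}$)
$\frac{\frac{p{\left(225 \right)}}{210008} - \frac{4724}{-193909}}{495597} + \frac{483527}{-436205} = \frac{\frac{\left(-120\right) 225^{3}}{210008} - \frac{4724}{-193909}}{495597} + \frac{483527}{-436205} = \left(\left(-120\right) 11390625 \cdot \frac{1}{210008} - - \frac{4724}{193909}\right) \frac{1}{495597} + 483527 \left(- \frac{1}{436205}\right) = \left(\left(-1366875000\right) \frac{1}{210008} + \frac{4724}{193909}\right) \frac{1}{495597} - \frac{43957}{39655} = \left(- \frac{170859375}{26251} + \frac{4724}{193909}\right) \frac{1}{495597} - \frac{43957}{39655} = \left(- \frac{33131046537151}{5090305159}\right) \frac{1}{495597} - \frac{43957}{39655} = - \frac{33131046537151}{2522739965884923} - \frac{43957}{39655} = - \frac{112205892330834283216}{100039253347166621565}$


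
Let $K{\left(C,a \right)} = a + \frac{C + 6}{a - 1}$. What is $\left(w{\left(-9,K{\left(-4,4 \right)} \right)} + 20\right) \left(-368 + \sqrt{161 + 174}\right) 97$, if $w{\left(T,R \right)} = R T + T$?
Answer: $1106576 - 3007 \sqrt{335} \approx 1.0515 \cdot 10^{6}$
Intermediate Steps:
$K{\left(C,a \right)} = a + \frac{6 + C}{-1 + a}$
$w{\left(T,R \right)} = T + R T$
$\left(w{\left(-9,K{\left(-4,4 \right)} \right)} + 20\right) \left(-368 + \sqrt{161 + 174}\right) 97 = \left(- 9 \left(1 + \frac{6 - 4 + 4^{2} - 4}{-1 + 4}\right) + 20\right) \left(-368 + \sqrt{161 + 174}\right) 97 = \left(- 9 \left(1 + \frac{6 - 4 + 16 - 4}{3}\right) + 20\right) \left(-368 + \sqrt{335}\right) 97 = \left(- 9 \left(1 + \frac{1}{3} \cdot 14\right) + 20\right) \left(-368 + \sqrt{335}\right) 97 = \left(- 9 \left(1 + \frac{14}{3}\right) + 20\right) \left(-368 + \sqrt{335}\right) 97 = \left(\left(-9\right) \frac{17}{3} + 20\right) \left(-368 + \sqrt{335}\right) 97 = \left(-51 + 20\right) \left(-368 + \sqrt{335}\right) 97 = - 31 \left(-368 + \sqrt{335}\right) 97 = \left(11408 - 31 \sqrt{335}\right) 97 = 1106576 - 3007 \sqrt{335}$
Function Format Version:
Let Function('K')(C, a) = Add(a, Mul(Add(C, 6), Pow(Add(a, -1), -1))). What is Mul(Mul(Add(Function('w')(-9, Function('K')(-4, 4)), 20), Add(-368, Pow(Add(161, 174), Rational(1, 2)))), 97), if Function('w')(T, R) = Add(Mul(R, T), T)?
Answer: Add(1106576, Mul(-3007, Pow(335, Rational(1, 2)))) ≈ 1.0515e+6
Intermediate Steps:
Function('K')(C, a) = Add(a, Mul(Pow(Add(-1, a), -1), Add(6, C))) (Function('K')(C, a) = Add(a, Mul(Add(6, C), Pow(Add(-1, a), -1))) = Add(a, Mul(Pow(Add(-1, a), -1), Add(6, C))))
Function('w')(T, R) = Add(T, Mul(R, T))
Mul(Mul(Add(Function('w')(-9, Function('K')(-4, 4)), 20), Add(-368, Pow(Add(161, 174), Rational(1, 2)))), 97) = Mul(Mul(Add(Mul(-9, Add(1, Mul(Pow(Add(-1, 4), -1), Add(6, -4, Pow(4, 2), Mul(-1, 4))))), 20), Add(-368, Pow(Add(161, 174), Rational(1, 2)))), 97) = Mul(Mul(Add(Mul(-9, Add(1, Mul(Pow(3, -1), Add(6, -4, 16, -4)))), 20), Add(-368, Pow(335, Rational(1, 2)))), 97) = Mul(Mul(Add(Mul(-9, Add(1, Mul(Rational(1, 3), 14))), 20), Add(-368, Pow(335, Rational(1, 2)))), 97) = Mul(Mul(Add(Mul(-9, Add(1, Rational(14, 3))), 20), Add(-368, Pow(335, Rational(1, 2)))), 97) = Mul(Mul(Add(Mul(-9, Rational(17, 3)), 20), Add(-368, Pow(335, Rational(1, 2)))), 97) = Mul(Mul(Add(-51, 20), Add(-368, Pow(335, Rational(1, 2)))), 97) = Mul(Mul(-31, Add(-368, Pow(335, Rational(1, 2)))), 97) = Mul(Add(11408, Mul(-31, Pow(335, Rational(1, 2)))), 97) = Add(1106576, Mul(-3007, Pow(335, Rational(1, 2))))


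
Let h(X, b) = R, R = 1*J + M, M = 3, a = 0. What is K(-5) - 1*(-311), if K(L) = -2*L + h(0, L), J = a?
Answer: 324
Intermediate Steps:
J = 0
R = 3 (R = 1*0 + 3 = 0 + 3 = 3)
h(X, b) = 3
K(L) = 3 - 2*L (K(L) = -2*L + 3 = 3 - 2*L)
K(-5) - 1*(-311) = (3 - 2*(-5)) - 1*(-311) = (3 + 10) + 311 = 13 + 311 = 324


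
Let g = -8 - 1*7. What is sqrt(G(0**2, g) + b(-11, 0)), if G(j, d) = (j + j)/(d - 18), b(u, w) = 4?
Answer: 2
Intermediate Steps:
g = -15 (g = -8 - 7 = -15)
G(j, d) = 2*j/(-18 + d) (G(j, d) = (2*j)/(-18 + d) = 2*j/(-18 + d))
sqrt(G(0**2, g) + b(-11, 0)) = sqrt(2*0**2/(-18 - 15) + 4) = sqrt(2*0/(-33) + 4) = sqrt(2*0*(-1/33) + 4) = sqrt(0 + 4) = sqrt(4) = 2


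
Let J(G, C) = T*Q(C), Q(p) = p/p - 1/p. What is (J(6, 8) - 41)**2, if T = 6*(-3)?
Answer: 51529/16 ≈ 3220.6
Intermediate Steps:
T = -18
Q(p) = 1 - 1/p
J(G, C) = -18*(-1 + C)/C
(J(6, 8) - 41)**2 = ((-18 + 18/8) - 41)**2 = ((-18 + 18*(1/8)) - 41)**2 = ((-18 + 9/4) - 41)**2 = (-63/4 - 41)**2 = (-227/4)**2 = 51529/16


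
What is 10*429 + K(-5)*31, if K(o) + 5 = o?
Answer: 3980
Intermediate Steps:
K(o) = -5 + o
10*429 + K(-5)*31 = 10*429 + (-5 - 5)*31 = 4290 - 10*31 = 4290 - 310 = 3980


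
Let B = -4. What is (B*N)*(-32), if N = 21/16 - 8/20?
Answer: 584/5 ≈ 116.80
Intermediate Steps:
N = 73/80 (N = 21*(1/16) - 8*1/20 = 21/16 - 2/5 = 73/80 ≈ 0.91250)
(B*N)*(-32) = -4*73/80*(-32) = -73/20*(-32) = 584/5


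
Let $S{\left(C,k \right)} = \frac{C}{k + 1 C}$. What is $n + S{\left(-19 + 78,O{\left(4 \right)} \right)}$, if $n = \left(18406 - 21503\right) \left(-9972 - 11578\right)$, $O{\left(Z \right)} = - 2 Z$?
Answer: $\frac{3403757909}{51} \approx 6.674 \cdot 10^{7}$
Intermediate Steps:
$n = 66740350$ ($n = \left(-3097\right) \left(-21550\right) = 66740350$)
$S{\left(C,k \right)} = \frac{C}{C + k}$ ($S{\left(C,k \right)} = \frac{C}{k + C} = \frac{C}{C + k}$)
$n + S{\left(-19 + 78,O{\left(4 \right)} \right)} = 66740350 + \frac{-19 + 78}{\left(-19 + 78\right) - 8} = 66740350 + \frac{59}{59 - 8} = 66740350 + \frac{59}{51} = \frac{3403757909}{51}$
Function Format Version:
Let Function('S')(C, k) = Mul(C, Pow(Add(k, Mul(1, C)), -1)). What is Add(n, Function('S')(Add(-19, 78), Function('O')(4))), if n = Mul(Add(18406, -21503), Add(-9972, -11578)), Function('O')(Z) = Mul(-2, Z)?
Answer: Rational(3403757909, 51) ≈ 6.6740e+7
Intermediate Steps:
n = 66740350 (n = Mul(-3097, -21550) = 66740350)
Function('S')(C, k) = Mul(C, Pow(Add(C, k), -1)) (Function('S')(C, k) = Mul(C, Pow(Add(k, C), -1)) = Mul(C, Pow(Add(C, k), -1)))
Add(n, Function('S')(Add(-19, 78), Function('O')(4))) = Add(66740350, Mul(Add(-19, 78), Pow(Add(Add(-19, 78), Mul(-2, 4)), -1))) = Add(66740350, Mul(59, Pow(Add(59, -8), -1))) = Add(66740350, Mul(59, Pow(51, -1))) = Add(66740350, Mul(59, Rational(1, 51))) = Add(66740350, Rational(59, 51)) = Rational(3403757909, 51)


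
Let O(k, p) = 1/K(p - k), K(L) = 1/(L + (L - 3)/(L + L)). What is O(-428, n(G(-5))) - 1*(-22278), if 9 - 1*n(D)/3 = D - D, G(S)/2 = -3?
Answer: 10343741/455 ≈ 22734.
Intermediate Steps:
G(S) = -6 (G(S) = 2*(-3) = -6)
n(D) = 27 (n(D) = 27 - 3*(D - D) = 27 - 3*0 = 27 + 0 = 27)
K(L) = 1/(L + (-3 + L)/(2*L)) (K(L) = 1/(L + (-3 + L)/((2*L))) = 1/(L + (-3 + L)*(1/(2*L))) = 1/(L + (-3 + L)/(2*L)))
O(k, p) = (-3 + p - k + 2*(p - k)**2)/(2*(p - k)) (O(k, p) = 1/(2*(p - k)/(-3 + (p - k) + 2*(p - k)**2)) = 1/(2*(p - k)/(-3 + p - k + 2*(p - k)**2)) = (-3 + p - k + 2*(p - k)**2)/(2*(p - k)))
O(-428, n(G(-5))) - 1*(-22278) = (3 - 428 - 1*27 - 2*(-428 - 1*27)**2)/(2*(-428 - 1*27)) - 1*(-22278) = (3 - 428 - 27 - 2*(-428 - 27)**2)/(2*(-428 - 27)) + 22278 = (1/2)*(3 - 428 - 27 - 2*(-455)**2)/(-455) + 22278 = (1/2)*(-1/455)*(3 - 428 - 27 - 2*207025) + 22278 = (1/2)*(-1/455)*(3 - 428 - 27 - 414050) + 22278 = (1/2)*(-1/455)*(-414502) + 22278 = 207251/455 + 22278 = 10343741/455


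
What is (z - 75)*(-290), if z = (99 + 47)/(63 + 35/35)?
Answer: 337415/16 ≈ 21088.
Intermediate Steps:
z = 73/32 (z = 146/(63 + 35*(1/35)) = 146/(63 + 1) = 146/64 = 146*(1/64) = 73/32 ≈ 2.2813)
(z - 75)*(-290) = (73/32 - 75)*(-290) = -2327/32*(-290) = 337415/16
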